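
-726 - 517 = -1243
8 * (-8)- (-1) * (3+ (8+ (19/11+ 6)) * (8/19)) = -11365/209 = -54.38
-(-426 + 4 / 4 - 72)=497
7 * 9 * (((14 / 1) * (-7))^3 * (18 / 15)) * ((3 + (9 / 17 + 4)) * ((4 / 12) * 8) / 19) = -121436356608 / 1615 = -75192790.47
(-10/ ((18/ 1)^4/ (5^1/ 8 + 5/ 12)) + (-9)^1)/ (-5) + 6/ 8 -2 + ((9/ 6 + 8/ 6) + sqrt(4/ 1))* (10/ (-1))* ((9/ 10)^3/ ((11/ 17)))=-18673491421/ 346420800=-53.90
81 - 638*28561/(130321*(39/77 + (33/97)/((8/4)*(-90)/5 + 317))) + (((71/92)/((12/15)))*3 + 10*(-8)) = -3468695899886521/12775613676048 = -271.51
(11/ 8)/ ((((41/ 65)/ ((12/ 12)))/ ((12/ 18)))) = 715/ 492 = 1.45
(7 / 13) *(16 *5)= 560 / 13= 43.08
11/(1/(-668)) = -7348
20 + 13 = 33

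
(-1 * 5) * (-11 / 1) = 55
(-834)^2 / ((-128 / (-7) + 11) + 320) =1622964 / 815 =1991.37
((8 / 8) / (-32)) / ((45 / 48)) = -1 / 30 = -0.03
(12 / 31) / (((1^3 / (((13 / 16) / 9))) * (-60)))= -13 / 22320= -0.00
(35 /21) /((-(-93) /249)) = 4.46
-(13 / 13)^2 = -1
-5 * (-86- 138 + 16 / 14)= 7800 / 7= 1114.29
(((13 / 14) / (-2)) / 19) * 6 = -39 / 266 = -0.15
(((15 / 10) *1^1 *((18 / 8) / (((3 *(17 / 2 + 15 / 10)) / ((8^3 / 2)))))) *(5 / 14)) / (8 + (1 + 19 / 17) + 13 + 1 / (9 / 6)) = 3672 / 8491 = 0.43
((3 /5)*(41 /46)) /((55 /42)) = 2583 /6325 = 0.41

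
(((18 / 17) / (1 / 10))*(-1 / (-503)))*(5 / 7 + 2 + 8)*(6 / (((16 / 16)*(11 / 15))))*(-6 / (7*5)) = -0.32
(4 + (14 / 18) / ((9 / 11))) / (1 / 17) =6817 / 81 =84.16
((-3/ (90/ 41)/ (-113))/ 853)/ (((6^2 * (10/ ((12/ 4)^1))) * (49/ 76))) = 779/ 4250754900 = 0.00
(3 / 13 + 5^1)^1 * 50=3400 / 13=261.54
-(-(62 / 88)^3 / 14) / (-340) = -29791 / 405475840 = -0.00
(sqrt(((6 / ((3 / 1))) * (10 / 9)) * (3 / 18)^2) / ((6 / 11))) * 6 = 11 * sqrt(5) / 9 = 2.73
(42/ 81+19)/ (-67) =-527/ 1809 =-0.29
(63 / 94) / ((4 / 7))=441 / 376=1.17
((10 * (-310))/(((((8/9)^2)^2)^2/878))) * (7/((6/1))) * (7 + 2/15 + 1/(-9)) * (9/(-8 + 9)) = -539933371378695/1048576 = -514920588.85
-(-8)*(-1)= -8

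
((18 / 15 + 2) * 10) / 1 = 32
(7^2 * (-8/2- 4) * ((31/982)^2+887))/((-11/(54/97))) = 4526545798908/257233427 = 17597.04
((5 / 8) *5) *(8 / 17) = 25 / 17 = 1.47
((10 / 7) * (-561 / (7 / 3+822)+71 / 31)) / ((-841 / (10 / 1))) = -1763000 / 64473583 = -0.03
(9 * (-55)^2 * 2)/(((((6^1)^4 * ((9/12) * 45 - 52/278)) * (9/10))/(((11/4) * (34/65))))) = 78628825/39300066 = 2.00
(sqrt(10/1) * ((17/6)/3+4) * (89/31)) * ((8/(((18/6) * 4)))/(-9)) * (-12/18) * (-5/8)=-39605 * sqrt(10)/90396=-1.39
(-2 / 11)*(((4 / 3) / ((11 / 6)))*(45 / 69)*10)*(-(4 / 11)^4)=0.02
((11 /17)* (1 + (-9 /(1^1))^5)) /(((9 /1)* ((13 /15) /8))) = -25981120 /663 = -39187.21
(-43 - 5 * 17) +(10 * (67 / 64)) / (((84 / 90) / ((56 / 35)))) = -110.05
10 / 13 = 0.77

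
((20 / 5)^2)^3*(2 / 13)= 8192 / 13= 630.15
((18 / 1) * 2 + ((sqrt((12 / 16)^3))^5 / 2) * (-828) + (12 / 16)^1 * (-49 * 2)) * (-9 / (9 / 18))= 675 + 4074381 * sqrt(3) / 8192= 1536.45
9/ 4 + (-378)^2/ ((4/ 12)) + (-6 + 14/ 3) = 428652.92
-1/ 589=-0.00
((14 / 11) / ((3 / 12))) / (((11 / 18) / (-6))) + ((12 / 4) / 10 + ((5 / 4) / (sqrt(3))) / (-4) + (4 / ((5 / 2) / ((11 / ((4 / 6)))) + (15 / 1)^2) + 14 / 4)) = -20752177 / 449515 - 5 * sqrt(3) / 48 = -46.35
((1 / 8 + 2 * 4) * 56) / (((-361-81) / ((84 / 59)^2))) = -123480 / 59177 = -2.09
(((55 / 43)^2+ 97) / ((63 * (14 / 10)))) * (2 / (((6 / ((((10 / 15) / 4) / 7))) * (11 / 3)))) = 9305 / 3844071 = 0.00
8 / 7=1.14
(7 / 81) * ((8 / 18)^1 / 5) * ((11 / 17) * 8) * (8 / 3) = 0.11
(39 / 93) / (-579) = -13 / 17949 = -0.00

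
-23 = -23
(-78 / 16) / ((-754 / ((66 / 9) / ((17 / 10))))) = 55 / 1972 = 0.03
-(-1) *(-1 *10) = -10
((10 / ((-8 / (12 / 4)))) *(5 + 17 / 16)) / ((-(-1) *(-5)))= 291 / 64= 4.55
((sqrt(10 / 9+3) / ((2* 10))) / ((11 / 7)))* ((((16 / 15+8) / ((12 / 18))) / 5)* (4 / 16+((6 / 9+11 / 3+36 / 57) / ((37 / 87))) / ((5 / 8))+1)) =33343681* sqrt(37) / 57997500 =3.50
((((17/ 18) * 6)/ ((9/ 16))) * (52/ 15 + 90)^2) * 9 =534644288/ 675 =792065.61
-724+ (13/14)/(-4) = -40557/56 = -724.23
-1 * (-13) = 13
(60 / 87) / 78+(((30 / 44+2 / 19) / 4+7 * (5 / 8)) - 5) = -198269 / 472758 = -0.42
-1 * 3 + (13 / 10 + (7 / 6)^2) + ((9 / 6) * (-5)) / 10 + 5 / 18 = -73 / 90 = -0.81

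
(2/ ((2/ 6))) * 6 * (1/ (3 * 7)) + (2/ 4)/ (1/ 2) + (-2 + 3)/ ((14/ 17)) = 55/ 14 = 3.93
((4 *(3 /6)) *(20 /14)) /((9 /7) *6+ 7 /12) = 240 /697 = 0.34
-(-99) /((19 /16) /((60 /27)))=3520 /19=185.26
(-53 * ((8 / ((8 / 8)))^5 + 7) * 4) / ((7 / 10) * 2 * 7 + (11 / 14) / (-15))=-63441000 / 89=-712820.22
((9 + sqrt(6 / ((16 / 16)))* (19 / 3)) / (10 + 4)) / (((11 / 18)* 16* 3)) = 27 / 1232 + 19* sqrt(6) / 1232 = 0.06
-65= -65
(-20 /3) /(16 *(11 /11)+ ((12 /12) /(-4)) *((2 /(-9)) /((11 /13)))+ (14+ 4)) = -264 /1349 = -0.20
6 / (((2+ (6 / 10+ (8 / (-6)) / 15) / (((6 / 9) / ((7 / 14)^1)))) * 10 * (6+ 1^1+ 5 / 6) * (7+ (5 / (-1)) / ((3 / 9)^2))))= -108 / 127699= -0.00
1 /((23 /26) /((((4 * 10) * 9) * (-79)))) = -739440 /23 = -32149.57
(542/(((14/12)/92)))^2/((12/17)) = 126807343296/49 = 2587904965.22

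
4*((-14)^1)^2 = 784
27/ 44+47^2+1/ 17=1652835/ 748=2209.67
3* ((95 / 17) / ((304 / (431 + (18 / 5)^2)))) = 33297 / 1360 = 24.48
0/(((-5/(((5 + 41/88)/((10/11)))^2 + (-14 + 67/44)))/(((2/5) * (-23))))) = 0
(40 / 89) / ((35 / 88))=704 / 623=1.13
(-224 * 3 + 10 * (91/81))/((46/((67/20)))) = -1792987/37260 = -48.12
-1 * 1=-1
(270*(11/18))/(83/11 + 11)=605/68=8.90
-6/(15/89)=-178/5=-35.60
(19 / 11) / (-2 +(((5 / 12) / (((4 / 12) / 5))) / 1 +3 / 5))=380 / 1067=0.36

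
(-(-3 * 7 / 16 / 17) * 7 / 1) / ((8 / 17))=1.15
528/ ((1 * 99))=16/ 3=5.33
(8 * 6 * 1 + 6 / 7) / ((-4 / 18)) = -1539 / 7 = -219.86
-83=-83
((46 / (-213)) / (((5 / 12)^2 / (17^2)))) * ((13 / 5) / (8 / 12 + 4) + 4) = -101778864 / 62125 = -1638.29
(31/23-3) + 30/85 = -508/391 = -1.30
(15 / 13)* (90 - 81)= 135 / 13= 10.38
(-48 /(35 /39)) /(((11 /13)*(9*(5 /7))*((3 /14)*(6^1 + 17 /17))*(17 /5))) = -5408 /2805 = -1.93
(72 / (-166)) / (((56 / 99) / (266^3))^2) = -480184971143456.82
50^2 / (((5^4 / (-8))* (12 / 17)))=-136 / 3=-45.33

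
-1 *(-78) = 78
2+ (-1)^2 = 3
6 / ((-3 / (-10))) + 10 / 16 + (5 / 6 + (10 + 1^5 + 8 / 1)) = 971 / 24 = 40.46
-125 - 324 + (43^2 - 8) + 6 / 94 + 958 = 110453 / 47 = 2350.06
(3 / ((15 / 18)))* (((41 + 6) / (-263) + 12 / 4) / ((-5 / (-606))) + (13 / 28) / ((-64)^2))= 464127351039 / 377036800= 1230.99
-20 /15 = -4 /3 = -1.33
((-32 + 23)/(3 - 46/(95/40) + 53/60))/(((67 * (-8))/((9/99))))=-2565/26020522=-0.00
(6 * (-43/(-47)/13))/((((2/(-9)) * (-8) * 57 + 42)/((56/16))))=63/6110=0.01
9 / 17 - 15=-246 / 17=-14.47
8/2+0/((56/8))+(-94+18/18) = -89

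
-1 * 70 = -70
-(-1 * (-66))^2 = -4356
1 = 1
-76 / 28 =-19 / 7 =-2.71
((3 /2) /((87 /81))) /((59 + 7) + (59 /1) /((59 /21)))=27 /1682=0.02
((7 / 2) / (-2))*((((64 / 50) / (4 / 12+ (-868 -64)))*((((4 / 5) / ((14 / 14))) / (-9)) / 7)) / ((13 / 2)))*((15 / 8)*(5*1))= -8 / 181675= -0.00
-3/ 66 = -1/ 22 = -0.05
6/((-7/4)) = -24/7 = -3.43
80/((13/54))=4320/13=332.31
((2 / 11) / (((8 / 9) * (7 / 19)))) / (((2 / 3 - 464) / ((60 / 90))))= -171 / 214060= -0.00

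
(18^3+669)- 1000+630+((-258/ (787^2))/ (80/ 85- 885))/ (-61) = 3481293989699305/ 567818298761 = 6131.00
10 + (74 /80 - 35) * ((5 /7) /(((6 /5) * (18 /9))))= -95 /672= -0.14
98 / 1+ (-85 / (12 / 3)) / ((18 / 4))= 1679 / 18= 93.28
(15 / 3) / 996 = 5 / 996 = 0.01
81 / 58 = 1.40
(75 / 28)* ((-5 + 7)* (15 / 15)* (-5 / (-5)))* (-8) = -300 / 7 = -42.86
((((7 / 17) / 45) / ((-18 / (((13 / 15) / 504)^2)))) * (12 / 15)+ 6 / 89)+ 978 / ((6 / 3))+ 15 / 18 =6127560591374959 / 12507759180000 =489.90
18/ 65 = 0.28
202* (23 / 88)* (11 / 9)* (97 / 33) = 225331 / 1188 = 189.67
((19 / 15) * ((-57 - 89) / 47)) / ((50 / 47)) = -1387 / 375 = -3.70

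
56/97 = 0.58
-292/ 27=-10.81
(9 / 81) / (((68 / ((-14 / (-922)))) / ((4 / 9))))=7 / 634797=0.00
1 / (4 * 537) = 1 / 2148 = 0.00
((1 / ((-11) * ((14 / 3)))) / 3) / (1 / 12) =-6 / 77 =-0.08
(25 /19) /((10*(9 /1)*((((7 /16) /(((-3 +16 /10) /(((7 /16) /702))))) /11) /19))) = -15689.14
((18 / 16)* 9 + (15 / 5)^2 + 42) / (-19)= -489 / 152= -3.22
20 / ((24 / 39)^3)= 10985 / 128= 85.82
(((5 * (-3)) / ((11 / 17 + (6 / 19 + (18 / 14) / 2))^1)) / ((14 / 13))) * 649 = -40877265 / 7261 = -5629.70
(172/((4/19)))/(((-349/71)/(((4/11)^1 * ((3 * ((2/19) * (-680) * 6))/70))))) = 29894976/26873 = 1112.45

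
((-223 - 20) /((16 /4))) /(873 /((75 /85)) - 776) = -1215 /4268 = -0.28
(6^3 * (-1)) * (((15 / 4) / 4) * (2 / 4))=-405 / 4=-101.25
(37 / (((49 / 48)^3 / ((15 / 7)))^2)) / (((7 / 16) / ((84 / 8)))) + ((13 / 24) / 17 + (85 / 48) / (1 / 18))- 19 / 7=502548095017105409 / 138357506861196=3632.24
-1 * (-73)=73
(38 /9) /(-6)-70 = -1909 /27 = -70.70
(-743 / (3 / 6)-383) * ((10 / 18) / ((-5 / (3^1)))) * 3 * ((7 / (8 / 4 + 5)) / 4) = 1869 / 4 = 467.25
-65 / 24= -2.71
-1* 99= -99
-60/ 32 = -15/ 8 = -1.88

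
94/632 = 47/316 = 0.15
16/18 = 8/9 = 0.89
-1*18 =-18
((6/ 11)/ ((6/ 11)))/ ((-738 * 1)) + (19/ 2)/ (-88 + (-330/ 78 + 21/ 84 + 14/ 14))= -0.11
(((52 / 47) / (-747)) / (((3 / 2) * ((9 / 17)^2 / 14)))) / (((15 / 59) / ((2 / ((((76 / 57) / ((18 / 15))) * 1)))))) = -0.35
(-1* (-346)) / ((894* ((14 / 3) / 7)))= 173 / 298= 0.58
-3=-3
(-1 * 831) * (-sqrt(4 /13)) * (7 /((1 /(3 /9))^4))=3878 * sqrt(13) /351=39.84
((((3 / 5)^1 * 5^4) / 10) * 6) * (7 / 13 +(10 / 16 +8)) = 214425 / 104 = 2061.78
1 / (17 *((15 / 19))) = 19 / 255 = 0.07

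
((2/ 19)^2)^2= 16/ 130321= 0.00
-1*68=-68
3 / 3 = 1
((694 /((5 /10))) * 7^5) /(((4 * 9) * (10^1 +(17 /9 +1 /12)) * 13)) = 23328116 /5603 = 4163.50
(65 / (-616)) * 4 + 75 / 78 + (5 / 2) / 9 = 14725 / 18018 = 0.82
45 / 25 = 9 / 5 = 1.80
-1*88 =-88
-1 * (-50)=50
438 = 438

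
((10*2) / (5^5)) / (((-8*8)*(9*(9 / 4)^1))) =-0.00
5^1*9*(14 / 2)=315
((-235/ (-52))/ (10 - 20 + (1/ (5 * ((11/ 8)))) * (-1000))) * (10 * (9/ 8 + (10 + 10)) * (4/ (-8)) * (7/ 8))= 235235/ 87552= 2.69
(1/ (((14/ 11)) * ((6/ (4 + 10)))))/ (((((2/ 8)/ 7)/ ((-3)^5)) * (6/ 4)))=-8316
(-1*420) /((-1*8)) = 52.50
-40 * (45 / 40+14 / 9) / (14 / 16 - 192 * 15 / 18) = 0.67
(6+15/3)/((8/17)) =187/8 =23.38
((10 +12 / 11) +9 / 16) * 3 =6153 / 176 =34.96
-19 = -19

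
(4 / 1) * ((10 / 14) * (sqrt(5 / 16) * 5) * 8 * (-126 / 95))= -720 * sqrt(5) / 19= -84.74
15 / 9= 5 / 3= 1.67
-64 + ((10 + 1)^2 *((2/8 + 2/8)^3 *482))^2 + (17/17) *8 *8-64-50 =850362097/16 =53147631.06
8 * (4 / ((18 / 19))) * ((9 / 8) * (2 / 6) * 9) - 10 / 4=223 / 2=111.50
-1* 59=-59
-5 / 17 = -0.29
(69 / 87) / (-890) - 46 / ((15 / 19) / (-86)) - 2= 387841639 / 77430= 5008.93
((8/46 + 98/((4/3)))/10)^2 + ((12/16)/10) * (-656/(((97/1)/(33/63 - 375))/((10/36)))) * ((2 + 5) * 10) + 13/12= 692475989933/184726800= 3748.65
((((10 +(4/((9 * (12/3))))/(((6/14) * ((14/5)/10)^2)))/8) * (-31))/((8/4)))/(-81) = 77965/244944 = 0.32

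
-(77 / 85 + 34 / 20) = -443 / 170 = -2.61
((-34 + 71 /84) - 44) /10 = -6481 /840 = -7.72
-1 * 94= -94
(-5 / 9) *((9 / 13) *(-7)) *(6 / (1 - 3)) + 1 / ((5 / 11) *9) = -4582 / 585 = -7.83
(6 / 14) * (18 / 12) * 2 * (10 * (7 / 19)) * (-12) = -1080 / 19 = -56.84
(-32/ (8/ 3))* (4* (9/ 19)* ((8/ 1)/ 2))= -1728/ 19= -90.95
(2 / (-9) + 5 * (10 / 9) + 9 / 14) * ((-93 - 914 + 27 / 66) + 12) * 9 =-53494.78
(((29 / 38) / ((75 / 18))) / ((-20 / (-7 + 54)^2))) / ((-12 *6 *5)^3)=64061 / 147744000000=0.00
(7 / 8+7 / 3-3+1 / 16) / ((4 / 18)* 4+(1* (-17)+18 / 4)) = -39 / 1672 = -0.02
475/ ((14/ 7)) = 475/ 2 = 237.50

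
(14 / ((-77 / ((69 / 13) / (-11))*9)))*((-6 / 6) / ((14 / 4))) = -92 / 33033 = -0.00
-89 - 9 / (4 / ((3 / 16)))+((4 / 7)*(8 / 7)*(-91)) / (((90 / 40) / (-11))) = 810907 / 4032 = 201.12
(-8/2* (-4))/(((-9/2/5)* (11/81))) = -1440/11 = -130.91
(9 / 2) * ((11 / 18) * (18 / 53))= 99 / 106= 0.93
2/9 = 0.22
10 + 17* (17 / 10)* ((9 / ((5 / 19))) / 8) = 53419 / 400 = 133.55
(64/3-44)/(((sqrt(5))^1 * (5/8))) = -544 * sqrt(5)/75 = -16.22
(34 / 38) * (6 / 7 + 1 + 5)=816 / 133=6.14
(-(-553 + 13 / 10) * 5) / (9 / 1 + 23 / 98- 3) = 270333 / 611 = 442.44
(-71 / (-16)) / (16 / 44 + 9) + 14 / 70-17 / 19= -34573 / 156560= -0.22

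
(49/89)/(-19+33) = 7/178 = 0.04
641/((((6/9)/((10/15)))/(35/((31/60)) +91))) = 3154361/31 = 101753.58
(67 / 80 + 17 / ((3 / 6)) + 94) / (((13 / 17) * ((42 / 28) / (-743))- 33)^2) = 1644401053427 / 13900613584500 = 0.12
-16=-16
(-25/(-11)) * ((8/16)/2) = 25/44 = 0.57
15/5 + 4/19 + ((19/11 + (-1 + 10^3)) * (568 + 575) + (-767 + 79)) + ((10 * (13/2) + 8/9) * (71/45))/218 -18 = 21093712880897/18452610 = 1143128.96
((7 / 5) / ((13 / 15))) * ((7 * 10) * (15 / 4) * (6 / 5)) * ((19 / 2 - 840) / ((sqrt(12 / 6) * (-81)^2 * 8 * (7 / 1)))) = -58135 * sqrt(2) / 101088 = -0.81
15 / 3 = 5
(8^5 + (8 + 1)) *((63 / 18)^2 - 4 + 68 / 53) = 66242317 / 212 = 312463.76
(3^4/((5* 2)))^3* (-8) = -4251.53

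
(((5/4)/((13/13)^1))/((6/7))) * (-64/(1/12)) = -1120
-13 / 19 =-0.68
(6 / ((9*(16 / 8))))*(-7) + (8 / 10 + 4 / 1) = 37 / 15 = 2.47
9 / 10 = 0.90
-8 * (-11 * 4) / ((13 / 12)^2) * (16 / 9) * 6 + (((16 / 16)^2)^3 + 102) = 558079 / 169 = 3302.24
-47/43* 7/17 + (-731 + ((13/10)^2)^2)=-5326021909/7310000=-728.59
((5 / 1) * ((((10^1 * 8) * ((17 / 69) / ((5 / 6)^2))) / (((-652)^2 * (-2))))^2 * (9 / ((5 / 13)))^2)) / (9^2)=1758276 / 46678415196125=0.00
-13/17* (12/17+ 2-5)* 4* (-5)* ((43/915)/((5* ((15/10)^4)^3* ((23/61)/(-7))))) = 833437696/17662441635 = 0.05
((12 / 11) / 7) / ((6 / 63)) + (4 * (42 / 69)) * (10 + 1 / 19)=125522 / 4807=26.11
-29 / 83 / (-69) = 29 / 5727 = 0.01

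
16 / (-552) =-2 / 69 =-0.03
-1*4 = -4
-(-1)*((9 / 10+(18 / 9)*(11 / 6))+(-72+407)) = 10187 / 30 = 339.57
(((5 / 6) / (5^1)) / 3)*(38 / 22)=19 / 198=0.10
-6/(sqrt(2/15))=-3 * sqrt(30)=-16.43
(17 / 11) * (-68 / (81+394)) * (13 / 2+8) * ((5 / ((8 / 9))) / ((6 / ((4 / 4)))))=-25143 / 8360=-3.01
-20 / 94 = -10 / 47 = -0.21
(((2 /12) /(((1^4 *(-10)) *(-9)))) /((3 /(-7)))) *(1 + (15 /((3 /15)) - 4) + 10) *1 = -287 /810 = -0.35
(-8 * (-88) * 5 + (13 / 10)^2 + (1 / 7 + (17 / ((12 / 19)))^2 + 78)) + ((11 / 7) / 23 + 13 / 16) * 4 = 2508429449 / 579600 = 4327.86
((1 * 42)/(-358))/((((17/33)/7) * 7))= -693/3043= -0.23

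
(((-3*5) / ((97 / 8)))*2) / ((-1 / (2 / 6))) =80 / 97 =0.82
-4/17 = -0.24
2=2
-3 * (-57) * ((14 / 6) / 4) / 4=399 / 16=24.94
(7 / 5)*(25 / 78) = 35 / 78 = 0.45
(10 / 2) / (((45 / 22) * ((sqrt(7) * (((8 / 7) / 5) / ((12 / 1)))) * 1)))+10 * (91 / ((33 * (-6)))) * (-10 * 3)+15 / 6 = 55 * sqrt(7) / 3+9265 / 66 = 188.88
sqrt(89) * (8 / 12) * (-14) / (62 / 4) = -56 * sqrt(89) / 93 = -5.68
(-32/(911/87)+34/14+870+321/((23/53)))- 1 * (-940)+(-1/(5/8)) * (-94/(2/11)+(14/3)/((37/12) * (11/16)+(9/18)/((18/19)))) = 3772750860716/1118366375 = 3373.45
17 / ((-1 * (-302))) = 0.06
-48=-48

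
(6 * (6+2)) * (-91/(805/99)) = -61776/115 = -537.18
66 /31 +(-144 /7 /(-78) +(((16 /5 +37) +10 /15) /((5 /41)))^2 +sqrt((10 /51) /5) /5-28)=sqrt(102) /255 +1781528211919 /15868125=112270.91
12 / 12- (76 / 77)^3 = 17557 / 456533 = 0.04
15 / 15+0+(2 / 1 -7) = -4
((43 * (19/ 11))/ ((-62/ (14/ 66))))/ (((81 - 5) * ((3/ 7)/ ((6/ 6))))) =-2107/ 270072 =-0.01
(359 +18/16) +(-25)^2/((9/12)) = 28643/24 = 1193.46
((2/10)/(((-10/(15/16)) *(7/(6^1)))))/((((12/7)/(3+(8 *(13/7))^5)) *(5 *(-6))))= 2433315889/10756480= 226.22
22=22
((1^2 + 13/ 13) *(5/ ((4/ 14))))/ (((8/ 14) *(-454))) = -0.13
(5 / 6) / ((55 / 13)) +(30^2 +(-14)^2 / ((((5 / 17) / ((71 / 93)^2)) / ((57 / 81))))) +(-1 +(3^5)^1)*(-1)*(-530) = 3324827418281 / 25687530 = 129433.52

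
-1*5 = -5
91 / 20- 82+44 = -669 / 20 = -33.45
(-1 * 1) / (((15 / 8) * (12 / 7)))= -14 / 45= -0.31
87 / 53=1.64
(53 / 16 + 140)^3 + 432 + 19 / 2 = 12058056141 / 4096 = 2943861.36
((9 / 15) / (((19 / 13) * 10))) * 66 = 1287 / 475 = 2.71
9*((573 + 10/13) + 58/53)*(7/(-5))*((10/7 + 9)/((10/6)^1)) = -780675651/17225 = -45322.24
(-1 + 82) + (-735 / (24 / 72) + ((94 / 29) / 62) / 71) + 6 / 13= -1762062763 / 829777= -2123.54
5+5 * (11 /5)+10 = 26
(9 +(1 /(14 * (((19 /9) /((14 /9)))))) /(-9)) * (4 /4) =1538 /171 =8.99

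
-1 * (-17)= 17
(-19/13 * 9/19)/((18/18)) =-9/13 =-0.69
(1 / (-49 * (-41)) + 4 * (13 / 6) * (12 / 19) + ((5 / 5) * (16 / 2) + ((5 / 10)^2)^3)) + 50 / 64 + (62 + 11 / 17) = 3194413041 / 41530048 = 76.92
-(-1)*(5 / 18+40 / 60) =17 / 18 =0.94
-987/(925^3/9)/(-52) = 8883/41155562500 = 0.00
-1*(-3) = 3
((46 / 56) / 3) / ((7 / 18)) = 0.70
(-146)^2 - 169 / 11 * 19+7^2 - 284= 228680 / 11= 20789.09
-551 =-551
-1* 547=-547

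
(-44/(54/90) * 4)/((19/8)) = -7040/57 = -123.51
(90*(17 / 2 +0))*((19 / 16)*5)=72675 / 16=4542.19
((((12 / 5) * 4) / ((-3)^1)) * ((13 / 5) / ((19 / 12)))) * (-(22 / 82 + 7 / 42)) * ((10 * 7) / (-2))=-311584 / 3895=-80.00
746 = 746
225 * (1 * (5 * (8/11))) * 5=45000/11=4090.91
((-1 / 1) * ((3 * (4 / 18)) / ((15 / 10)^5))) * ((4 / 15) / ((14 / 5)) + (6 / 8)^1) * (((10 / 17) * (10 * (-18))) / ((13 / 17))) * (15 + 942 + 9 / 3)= 72704000 / 7371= 9863.52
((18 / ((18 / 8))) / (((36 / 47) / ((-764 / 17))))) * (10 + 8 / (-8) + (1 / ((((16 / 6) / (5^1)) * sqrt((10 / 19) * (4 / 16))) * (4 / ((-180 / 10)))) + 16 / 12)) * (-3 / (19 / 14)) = 31168144 / 2907-565551 * sqrt(190) / 323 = -13413.17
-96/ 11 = -8.73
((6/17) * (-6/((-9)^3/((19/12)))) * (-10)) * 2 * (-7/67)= 2660/276777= 0.01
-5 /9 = -0.56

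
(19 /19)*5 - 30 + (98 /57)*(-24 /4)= -671 /19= -35.32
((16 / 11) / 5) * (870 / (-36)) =-232 / 33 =-7.03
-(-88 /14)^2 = -1936 /49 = -39.51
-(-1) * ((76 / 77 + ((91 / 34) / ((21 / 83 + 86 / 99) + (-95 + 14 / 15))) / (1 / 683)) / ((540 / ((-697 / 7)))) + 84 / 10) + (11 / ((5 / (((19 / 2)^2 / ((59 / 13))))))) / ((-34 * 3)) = 25452161270768191 / 2229577772415840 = 11.42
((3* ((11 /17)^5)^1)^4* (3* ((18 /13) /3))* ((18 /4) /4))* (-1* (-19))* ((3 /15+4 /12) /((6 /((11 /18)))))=11388984664213308395763729 /528350082864184427912208130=0.02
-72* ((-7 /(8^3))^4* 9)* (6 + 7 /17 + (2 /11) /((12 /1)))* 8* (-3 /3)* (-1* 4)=-0.00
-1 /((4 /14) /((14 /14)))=-7 /2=-3.50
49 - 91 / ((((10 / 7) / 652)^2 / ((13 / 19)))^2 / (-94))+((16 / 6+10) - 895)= 117608785601346359228 / 676875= 173752591839477.54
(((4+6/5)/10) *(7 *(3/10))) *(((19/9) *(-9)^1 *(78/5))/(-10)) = 202293/6250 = 32.37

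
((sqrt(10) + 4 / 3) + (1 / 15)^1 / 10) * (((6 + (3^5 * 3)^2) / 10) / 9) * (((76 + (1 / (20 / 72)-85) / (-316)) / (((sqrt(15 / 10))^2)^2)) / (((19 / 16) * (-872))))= -21344151563 * sqrt(10) / 110436075-1430058154721 / 5521803750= -870.16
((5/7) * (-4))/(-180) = 1/63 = 0.02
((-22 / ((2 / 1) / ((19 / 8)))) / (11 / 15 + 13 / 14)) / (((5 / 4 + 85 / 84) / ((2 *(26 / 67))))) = -5.39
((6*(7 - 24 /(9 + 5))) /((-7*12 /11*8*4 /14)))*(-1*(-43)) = -17501 /224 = -78.13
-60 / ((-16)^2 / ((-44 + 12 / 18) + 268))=-1685 / 32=-52.66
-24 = -24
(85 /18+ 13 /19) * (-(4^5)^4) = -1016498499878912 /171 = -5944435671806.50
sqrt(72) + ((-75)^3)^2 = 6*sqrt(2) + 177978515625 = 177978515633.49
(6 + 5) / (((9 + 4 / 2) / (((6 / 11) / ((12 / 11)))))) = 1 / 2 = 0.50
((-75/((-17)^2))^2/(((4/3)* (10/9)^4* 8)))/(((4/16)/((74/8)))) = 6554439/42762752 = 0.15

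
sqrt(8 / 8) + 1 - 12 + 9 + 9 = 8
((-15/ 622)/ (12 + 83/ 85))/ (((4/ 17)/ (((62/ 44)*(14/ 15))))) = -0.01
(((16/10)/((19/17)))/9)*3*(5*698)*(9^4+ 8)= 623582032/57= 10940035.65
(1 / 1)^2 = 1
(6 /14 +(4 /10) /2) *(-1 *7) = -22 /5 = -4.40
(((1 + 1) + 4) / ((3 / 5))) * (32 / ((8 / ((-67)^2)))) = 179560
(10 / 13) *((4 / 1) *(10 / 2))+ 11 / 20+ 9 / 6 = 4533 / 260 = 17.43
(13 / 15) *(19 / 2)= 247 / 30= 8.23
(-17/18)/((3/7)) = -119/54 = -2.20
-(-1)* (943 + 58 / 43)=40607 / 43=944.35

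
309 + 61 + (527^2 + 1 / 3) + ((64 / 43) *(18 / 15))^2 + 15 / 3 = 38566560793 / 138675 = 278107.52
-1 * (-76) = 76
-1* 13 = -13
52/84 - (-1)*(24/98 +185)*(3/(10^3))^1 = 172693/147000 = 1.17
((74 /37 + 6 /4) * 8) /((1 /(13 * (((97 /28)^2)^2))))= 1150880653 /21952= 52427.14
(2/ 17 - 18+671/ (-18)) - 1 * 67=-37381/ 306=-122.16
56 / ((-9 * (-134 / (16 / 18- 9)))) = -2044 / 5427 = -0.38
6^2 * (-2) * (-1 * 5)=360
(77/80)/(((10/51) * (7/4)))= 561/200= 2.80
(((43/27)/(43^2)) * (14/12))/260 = 7/1811160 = 0.00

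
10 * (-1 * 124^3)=-19066240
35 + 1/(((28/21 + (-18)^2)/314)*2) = 34631/976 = 35.48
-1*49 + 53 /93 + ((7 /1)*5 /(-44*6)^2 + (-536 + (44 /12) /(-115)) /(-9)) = 8295909749 /745398720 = 11.13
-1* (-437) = 437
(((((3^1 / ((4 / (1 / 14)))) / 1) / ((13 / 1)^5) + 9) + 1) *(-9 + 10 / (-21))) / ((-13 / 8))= 41376892517 / 709540923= 58.32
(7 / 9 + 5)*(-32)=-1664 / 9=-184.89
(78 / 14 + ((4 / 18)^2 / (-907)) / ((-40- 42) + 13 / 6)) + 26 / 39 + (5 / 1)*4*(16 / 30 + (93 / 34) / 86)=1052866474726 / 60023592027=17.54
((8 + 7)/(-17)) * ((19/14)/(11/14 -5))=285/1003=0.28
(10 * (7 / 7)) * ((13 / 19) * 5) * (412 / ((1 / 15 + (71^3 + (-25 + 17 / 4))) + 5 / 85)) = 273156000 / 6935915477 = 0.04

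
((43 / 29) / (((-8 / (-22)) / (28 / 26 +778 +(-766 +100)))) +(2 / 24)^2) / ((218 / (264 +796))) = 6633357305 / 2958696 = 2241.99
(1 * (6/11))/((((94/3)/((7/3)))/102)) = 2142/517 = 4.14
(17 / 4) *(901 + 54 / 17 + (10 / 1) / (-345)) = 1060565 / 276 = 3842.63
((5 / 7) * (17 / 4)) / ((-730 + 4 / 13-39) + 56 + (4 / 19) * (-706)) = -20995 / 5956916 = -0.00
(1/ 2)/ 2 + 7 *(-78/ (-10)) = 1097/ 20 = 54.85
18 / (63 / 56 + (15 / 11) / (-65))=6864 / 421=16.30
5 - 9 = -4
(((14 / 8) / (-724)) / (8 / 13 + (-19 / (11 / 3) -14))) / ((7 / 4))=143 / 1922220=0.00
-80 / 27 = -2.96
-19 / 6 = -3.17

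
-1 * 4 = -4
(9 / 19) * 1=0.47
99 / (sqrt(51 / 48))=396 * sqrt(17) / 17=96.04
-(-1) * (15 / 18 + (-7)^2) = 299 / 6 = 49.83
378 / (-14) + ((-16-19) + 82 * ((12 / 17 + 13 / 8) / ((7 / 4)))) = 5619 / 119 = 47.22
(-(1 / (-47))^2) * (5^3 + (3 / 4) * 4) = -128 / 2209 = -0.06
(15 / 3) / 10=1 / 2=0.50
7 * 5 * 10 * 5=1750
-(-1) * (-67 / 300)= -0.22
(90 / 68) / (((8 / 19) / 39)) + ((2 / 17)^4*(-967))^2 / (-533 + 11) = 3571194021297013 / 29130763073616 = 122.59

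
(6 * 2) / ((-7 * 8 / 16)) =-24 / 7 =-3.43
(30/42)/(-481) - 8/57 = -27221/191919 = -0.14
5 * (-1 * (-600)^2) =-1800000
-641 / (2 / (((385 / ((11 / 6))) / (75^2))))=-11.97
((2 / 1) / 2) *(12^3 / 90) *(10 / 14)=96 / 7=13.71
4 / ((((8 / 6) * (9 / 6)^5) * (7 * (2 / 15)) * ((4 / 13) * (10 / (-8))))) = -208 / 189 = -1.10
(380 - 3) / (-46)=-377 / 46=-8.20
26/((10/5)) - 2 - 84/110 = 563/55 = 10.24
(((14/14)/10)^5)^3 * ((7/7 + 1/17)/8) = 9/68000000000000000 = 0.00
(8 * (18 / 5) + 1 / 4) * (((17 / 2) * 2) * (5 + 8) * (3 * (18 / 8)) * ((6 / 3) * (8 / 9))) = 385203 / 5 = 77040.60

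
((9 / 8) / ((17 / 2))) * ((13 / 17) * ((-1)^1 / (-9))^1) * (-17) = -13 / 68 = -0.19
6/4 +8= 19/2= 9.50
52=52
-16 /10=-1.60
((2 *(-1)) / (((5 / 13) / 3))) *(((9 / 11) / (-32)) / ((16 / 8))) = 351 / 1760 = 0.20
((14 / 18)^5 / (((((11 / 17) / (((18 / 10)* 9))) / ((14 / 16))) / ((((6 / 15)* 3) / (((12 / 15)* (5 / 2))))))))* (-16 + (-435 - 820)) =-2542041943 / 534600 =-4755.04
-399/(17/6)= -2394/17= -140.82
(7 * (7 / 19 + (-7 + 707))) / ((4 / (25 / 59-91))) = -124447064 / 1121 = -111014.33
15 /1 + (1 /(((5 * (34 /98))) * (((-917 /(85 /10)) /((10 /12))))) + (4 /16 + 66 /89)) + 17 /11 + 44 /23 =344155589 /17698362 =19.45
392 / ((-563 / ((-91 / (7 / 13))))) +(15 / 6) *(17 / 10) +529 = 1465871 / 2252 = 650.92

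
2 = 2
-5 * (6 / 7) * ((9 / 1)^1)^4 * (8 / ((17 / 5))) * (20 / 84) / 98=-6561000 / 40817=-160.74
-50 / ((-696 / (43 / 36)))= 1075 / 12528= 0.09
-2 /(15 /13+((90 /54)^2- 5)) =234 /125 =1.87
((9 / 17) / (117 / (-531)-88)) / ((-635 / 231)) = 40887 / 18729325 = 0.00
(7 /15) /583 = 7 /8745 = 0.00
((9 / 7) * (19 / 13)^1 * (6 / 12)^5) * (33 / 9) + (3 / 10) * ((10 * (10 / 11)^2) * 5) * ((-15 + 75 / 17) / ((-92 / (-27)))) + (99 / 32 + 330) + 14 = 10635380551 / 34442408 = 308.79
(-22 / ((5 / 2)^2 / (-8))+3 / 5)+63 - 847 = -18881 / 25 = -755.24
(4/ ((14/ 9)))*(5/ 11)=90/ 77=1.17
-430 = -430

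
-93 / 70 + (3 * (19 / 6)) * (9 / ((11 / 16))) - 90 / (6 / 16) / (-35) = 100017 / 770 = 129.89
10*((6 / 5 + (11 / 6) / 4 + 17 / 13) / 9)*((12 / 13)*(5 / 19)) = 23135 / 28899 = 0.80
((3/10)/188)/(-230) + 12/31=5188707/13404400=0.39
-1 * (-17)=17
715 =715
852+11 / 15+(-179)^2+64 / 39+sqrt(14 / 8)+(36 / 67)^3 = sqrt(7) / 2+1929282836194 / 58648785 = 32896.85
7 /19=0.37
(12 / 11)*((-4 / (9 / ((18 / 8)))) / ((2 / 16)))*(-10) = 960 / 11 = 87.27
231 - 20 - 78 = 133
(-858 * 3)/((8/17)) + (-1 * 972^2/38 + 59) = -2300785/76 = -30273.49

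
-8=-8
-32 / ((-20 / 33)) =264 / 5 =52.80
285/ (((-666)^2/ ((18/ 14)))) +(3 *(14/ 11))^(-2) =41911/ 603729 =0.07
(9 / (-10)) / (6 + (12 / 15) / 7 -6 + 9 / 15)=-63 / 50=-1.26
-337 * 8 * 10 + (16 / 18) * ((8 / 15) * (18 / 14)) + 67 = -2823701 / 105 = -26892.39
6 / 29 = 0.21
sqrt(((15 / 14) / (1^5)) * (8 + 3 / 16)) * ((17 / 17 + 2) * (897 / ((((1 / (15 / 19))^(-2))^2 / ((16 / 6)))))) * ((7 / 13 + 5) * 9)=71937192 * sqrt(27510) / 4375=2727223.43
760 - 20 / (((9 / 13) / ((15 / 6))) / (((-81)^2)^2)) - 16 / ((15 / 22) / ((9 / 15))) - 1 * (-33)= -77723226777 / 25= -3108929071.08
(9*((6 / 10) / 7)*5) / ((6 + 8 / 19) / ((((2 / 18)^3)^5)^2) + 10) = 513 / 36202049167034637801207445954984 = 0.00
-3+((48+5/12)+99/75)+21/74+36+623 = 706.02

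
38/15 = 2.53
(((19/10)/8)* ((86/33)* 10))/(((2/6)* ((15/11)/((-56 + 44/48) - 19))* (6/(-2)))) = 726313/2160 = 336.26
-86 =-86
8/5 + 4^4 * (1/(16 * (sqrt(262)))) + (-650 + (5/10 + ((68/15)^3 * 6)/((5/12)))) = 8 * sqrt(262)/131 + 2601287/3750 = 694.67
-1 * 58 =-58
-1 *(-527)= 527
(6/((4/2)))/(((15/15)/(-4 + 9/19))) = -201/19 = -10.58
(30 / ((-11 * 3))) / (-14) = 5 / 77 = 0.06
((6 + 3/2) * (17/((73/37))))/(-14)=-9435/2044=-4.62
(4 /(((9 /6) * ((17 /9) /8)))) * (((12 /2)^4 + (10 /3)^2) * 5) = 73813.33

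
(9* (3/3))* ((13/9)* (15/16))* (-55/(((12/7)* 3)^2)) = -25.34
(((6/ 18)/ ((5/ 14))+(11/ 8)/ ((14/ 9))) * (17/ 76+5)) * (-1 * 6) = -1212041/ 21280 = -56.96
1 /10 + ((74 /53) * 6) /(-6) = -1.30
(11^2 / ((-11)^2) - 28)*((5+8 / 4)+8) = -405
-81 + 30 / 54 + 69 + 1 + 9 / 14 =-1235 / 126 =-9.80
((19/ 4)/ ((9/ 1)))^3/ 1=6859/ 46656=0.15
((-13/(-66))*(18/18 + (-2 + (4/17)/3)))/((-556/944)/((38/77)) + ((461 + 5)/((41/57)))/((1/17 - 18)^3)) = 3187059627875500/22923934986220389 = 0.14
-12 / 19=-0.63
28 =28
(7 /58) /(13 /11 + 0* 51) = 77 /754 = 0.10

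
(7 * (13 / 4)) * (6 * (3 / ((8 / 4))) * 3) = 614.25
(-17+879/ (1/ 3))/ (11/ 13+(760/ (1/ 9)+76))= 34060/ 89919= 0.38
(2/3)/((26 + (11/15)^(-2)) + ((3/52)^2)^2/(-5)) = 8847055360/369711833637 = 0.02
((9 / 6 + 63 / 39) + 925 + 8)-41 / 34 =206615 / 221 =934.91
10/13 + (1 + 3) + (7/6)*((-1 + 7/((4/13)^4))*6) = 18185933/3328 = 5464.52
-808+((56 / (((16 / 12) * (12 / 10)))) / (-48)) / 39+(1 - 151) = -1793411 / 1872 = -958.02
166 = 166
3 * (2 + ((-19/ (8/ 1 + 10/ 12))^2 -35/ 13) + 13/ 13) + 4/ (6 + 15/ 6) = 15.27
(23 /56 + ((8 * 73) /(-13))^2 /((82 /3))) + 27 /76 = 549972511 /7372456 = 74.60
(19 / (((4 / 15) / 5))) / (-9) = -475 / 12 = -39.58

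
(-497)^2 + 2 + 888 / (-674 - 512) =146477079 / 593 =247010.25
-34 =-34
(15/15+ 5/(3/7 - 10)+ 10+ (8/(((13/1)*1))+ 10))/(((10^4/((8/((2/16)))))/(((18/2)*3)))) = 3.64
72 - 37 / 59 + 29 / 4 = 18555 / 236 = 78.62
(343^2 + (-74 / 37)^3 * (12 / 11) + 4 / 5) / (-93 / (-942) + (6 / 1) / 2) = 2031661326 / 53515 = 37964.33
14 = 14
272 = 272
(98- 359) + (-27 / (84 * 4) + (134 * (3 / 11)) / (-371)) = -17053935 / 65296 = -261.18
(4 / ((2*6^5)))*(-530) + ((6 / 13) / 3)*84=323147 / 25272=12.79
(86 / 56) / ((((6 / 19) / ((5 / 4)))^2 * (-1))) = -388075 / 16128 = -24.06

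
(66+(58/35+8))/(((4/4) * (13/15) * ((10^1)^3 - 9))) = 7944/90181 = 0.09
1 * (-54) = -54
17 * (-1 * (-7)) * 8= 952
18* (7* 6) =756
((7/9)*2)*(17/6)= 4.41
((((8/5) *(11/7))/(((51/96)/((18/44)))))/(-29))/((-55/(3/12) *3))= 96/949025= 0.00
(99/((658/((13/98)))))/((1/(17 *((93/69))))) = 678249/1483132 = 0.46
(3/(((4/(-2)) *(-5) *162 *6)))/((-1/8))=-1/405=-0.00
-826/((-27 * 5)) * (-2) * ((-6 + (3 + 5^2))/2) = -18172/135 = -134.61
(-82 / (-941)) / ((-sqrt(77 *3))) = -82 *sqrt(231) / 217371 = -0.01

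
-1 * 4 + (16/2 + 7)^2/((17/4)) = 832/17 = 48.94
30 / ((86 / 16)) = 240 / 43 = 5.58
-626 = -626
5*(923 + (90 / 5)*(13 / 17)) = 4683.82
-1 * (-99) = 99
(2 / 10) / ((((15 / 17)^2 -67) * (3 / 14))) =-289 / 20505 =-0.01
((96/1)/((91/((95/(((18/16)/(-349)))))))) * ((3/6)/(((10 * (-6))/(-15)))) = -1060960/273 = -3886.30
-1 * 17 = -17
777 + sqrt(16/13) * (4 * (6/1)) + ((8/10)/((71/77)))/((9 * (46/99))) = 96 * sqrt(13)/13 + 6345899/8165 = 803.83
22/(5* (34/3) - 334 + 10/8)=-264/3313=-0.08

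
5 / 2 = 2.50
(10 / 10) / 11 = 1 / 11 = 0.09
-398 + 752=354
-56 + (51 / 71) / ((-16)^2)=-1017805 / 18176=-56.00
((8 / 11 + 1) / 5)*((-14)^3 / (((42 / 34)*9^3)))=-126616 / 120285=-1.05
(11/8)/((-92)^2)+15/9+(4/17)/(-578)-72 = -70193414959/998007168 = -70.33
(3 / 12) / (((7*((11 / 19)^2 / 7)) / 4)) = 361 / 121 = 2.98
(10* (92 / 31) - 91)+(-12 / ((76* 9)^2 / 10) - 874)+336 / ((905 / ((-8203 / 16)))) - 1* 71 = -1196.67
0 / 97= 0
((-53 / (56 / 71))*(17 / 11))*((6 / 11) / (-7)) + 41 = 1164269 / 23716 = 49.09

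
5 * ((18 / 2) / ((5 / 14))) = 126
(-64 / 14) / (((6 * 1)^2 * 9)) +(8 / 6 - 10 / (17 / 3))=-4294 / 9639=-0.45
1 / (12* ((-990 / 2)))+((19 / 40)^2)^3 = 13767826657 / 1216512000000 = 0.01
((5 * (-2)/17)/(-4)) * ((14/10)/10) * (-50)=-35/34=-1.03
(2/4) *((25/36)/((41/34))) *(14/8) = 2975/5904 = 0.50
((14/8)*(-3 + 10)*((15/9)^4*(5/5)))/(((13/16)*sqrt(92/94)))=61250*sqrt(2162)/24219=117.59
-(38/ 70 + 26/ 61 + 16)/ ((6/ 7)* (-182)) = 36229/ 333060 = 0.11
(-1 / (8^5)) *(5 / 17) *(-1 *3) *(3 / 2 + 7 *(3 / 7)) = 0.00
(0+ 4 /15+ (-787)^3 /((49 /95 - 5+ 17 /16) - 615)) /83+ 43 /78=96324440458783 /10142610790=9497.01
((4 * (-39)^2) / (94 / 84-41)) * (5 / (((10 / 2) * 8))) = -31941 / 1675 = -19.07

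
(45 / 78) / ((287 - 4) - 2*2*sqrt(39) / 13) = 30*sqrt(39) / 13534417 + 4245 / 2082218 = 0.00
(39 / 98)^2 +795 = 7636701 / 9604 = 795.16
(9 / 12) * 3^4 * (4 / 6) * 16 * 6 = 3888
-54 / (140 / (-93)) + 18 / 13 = 33903 / 910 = 37.26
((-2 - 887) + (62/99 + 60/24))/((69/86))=-7542329/6831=-1104.13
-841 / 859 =-0.98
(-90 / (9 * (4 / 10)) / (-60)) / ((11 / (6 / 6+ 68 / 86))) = 35 / 516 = 0.07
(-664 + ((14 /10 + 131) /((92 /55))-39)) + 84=-24833 /46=-539.85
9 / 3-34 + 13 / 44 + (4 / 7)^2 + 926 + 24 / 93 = 59877039 / 66836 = 895.88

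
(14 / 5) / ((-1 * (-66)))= 7 / 165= 0.04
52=52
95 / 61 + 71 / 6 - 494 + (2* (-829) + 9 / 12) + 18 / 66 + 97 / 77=-120411925 / 56364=-2136.33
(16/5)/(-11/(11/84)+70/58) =-464/12005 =-0.04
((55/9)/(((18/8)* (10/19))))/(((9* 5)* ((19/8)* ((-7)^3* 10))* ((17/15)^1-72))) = 88/442999935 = 0.00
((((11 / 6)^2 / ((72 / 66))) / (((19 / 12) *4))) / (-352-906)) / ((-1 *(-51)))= -1331 / 175536288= -0.00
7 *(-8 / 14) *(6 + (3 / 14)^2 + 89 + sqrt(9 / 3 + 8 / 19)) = -18629 / 49 -4 *sqrt(1235) / 19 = -387.58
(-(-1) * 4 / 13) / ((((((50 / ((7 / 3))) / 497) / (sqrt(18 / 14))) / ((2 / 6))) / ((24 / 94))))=0.69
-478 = -478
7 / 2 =3.50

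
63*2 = 126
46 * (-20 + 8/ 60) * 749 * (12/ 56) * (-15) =2200134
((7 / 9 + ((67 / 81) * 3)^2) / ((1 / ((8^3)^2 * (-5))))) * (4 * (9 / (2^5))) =-828375040 / 81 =-10226852.35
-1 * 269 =-269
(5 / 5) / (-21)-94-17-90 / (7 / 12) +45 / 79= -62749 / 237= -264.76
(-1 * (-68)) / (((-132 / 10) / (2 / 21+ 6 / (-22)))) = 6970 / 7623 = 0.91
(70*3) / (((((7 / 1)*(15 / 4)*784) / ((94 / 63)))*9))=47 / 27783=0.00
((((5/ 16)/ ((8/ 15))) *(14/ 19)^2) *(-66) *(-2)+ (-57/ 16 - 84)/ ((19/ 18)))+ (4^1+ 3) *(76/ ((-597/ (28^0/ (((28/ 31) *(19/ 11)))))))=-8950940/ 215517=-41.53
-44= -44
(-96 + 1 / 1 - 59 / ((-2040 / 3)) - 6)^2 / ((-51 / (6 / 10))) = -4708841641 / 39304000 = -119.81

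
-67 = -67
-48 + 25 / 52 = -2471 / 52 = -47.52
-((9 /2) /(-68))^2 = -81 /18496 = -0.00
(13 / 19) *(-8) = -104 / 19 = -5.47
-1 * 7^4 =-2401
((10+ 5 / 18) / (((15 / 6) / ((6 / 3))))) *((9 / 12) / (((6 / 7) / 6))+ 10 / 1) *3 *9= 6771 / 2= 3385.50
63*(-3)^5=-15309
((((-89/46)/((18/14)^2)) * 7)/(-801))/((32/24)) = 343/44712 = 0.01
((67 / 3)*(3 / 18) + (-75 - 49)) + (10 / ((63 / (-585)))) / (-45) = -1655 / 14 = -118.21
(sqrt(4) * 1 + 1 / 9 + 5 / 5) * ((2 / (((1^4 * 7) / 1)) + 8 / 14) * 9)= 24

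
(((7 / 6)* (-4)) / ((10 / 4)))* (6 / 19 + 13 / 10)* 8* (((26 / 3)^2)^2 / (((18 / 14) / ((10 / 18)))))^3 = -349555169521.48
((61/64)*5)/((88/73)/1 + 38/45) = 1001925/430976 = 2.32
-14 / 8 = -7 / 4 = -1.75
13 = 13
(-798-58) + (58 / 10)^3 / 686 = -73377611 / 85750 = -855.72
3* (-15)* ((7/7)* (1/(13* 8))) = -45/104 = -0.43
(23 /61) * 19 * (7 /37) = 3059 /2257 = 1.36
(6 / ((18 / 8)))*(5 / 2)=6.67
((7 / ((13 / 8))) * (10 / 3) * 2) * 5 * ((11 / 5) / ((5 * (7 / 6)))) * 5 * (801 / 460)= 140976 / 299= 471.49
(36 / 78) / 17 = 0.03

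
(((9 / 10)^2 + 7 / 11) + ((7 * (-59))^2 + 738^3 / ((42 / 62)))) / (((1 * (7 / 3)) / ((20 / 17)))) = 13710342152511 / 45815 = 299254439.65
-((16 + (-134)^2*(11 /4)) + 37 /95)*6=-28155372 /95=-296372.34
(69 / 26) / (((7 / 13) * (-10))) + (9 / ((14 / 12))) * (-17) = -18429 / 140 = -131.64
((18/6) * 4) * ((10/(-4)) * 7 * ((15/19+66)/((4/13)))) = -1732185/38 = -45583.82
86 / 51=1.69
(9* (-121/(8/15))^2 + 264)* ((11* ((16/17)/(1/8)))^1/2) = 326314131/17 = 19194948.88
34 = 34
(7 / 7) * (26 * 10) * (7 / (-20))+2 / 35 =-90.94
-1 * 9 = -9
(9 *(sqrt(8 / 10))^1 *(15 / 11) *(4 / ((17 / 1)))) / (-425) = -216 *sqrt(5) / 79475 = -0.01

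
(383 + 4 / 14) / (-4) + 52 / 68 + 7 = -41915 / 476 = -88.06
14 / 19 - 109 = -2057 / 19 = -108.26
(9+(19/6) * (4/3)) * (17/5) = 2023/45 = 44.96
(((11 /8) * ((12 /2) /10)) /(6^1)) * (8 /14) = 11 /140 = 0.08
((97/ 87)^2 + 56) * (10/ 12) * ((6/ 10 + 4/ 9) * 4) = 40727662/ 204363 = 199.29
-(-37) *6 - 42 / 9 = 652 / 3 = 217.33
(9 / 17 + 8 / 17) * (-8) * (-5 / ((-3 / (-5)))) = 200 / 3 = 66.67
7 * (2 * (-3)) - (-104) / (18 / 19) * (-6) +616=-254 / 3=-84.67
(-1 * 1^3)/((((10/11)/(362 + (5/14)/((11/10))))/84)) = -167394/5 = -33478.80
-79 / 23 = -3.43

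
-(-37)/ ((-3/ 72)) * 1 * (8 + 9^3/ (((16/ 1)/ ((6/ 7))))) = -292485/ 7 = -41783.57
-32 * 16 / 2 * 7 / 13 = -1792 / 13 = -137.85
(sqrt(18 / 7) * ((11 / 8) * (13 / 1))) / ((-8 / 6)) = -1287 * sqrt(14) / 224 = -21.50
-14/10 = -7/5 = -1.40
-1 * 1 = -1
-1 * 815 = -815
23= 23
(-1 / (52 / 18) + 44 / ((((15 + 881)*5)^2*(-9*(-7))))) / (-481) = 0.00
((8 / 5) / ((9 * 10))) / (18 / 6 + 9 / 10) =8 / 1755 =0.00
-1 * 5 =-5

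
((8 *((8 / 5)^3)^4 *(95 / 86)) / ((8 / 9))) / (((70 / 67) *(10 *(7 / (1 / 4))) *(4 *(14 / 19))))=58433835368448 / 18004150390625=3.25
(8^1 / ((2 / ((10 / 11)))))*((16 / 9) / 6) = 320 / 297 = 1.08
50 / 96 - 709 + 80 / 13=-438251 / 624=-702.33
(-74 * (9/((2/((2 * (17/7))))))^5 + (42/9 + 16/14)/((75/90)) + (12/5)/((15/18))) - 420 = -155106273921226/420175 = -369146841.01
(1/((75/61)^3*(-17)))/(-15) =226981/107578125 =0.00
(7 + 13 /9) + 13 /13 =85 /9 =9.44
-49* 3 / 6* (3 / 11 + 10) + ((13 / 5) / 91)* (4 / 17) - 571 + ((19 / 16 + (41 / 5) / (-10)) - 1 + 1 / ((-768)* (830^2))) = -22807577785957 / 27702377472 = -823.31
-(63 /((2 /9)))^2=-321489 /4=-80372.25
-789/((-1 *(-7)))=-789/7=-112.71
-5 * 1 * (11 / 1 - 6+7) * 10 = -600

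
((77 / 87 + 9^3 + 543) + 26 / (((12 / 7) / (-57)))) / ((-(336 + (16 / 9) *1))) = -213177 / 176320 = -1.21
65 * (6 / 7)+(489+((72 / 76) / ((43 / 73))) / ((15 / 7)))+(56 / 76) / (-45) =140373889 / 257355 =545.45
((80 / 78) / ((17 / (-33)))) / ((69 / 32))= -14080 / 15249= -0.92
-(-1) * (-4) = -4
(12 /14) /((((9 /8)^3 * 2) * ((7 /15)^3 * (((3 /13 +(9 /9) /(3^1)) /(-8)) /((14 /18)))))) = -3328000 /101871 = -32.67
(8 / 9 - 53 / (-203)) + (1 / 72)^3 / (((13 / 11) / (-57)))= 377532485 / 328333824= 1.15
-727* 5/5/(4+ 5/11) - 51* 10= -32987/49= -673.20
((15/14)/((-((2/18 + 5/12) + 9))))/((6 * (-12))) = 15/9604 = 0.00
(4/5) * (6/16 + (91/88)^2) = 2237/1936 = 1.16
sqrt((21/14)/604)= 0.05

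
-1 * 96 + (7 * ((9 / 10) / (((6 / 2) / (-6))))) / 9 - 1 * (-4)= -93.40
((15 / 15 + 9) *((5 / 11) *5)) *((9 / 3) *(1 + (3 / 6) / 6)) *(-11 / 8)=-1625 / 16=-101.56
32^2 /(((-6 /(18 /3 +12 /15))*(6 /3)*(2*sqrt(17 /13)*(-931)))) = 256*sqrt(221) /13965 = 0.27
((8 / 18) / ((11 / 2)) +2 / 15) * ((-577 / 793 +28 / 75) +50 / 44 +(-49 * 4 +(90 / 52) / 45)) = -13535275786 / 323841375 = -41.80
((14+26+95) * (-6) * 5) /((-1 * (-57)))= -71.05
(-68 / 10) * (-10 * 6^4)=88128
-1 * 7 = -7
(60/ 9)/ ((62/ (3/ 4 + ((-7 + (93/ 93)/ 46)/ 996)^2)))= 0.08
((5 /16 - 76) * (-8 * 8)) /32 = 1211 /8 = 151.38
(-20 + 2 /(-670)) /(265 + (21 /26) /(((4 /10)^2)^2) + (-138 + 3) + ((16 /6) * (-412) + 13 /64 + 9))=16725696 /775883785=0.02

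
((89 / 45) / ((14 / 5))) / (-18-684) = -89 / 88452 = -0.00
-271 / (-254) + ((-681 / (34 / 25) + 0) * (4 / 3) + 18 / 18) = -2873975 / 4318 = -665.58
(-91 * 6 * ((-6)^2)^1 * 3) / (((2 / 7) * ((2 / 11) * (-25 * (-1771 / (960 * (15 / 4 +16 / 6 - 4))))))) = -59480.77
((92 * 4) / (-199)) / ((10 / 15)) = -552 / 199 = -2.77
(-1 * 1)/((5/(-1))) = 1/5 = 0.20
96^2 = 9216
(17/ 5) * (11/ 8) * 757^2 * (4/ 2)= 107160163/ 20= 5358008.15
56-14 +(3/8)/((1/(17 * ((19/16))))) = 6345/128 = 49.57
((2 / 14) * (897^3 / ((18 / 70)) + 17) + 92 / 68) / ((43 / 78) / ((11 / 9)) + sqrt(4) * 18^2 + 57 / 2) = 2274398562865 / 3839892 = 592307.95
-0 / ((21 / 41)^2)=0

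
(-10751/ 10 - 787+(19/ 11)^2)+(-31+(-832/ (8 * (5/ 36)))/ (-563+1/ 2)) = -285678781/ 151250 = -1888.79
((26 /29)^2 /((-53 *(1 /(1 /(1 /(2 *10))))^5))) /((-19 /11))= 23795200000 /846887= 28097.26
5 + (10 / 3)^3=42.04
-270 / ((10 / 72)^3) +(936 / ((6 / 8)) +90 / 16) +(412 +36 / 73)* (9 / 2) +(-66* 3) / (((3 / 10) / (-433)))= 2746448109 / 14600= 188112.88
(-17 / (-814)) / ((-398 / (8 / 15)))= -34 / 1214895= -0.00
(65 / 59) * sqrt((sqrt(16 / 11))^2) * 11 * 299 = 77740 * sqrt(11) / 59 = 4370.07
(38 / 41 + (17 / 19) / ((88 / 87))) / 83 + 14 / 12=20286881 / 17069448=1.19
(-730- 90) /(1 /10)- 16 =-8216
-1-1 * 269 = -270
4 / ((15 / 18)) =4.80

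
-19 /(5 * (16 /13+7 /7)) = -247 /145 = -1.70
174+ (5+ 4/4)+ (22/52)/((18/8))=21082/117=180.19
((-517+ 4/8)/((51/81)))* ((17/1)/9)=-3099/2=-1549.50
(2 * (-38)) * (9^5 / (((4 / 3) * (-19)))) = 177147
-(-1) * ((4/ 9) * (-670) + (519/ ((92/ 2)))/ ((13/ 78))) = -230.08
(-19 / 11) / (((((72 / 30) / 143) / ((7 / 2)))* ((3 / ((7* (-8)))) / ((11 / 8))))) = 665665 / 72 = 9245.35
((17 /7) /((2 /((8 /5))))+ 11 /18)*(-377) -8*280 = -2017793 /630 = -3202.85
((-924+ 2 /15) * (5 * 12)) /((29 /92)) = -5099744 /29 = -175853.24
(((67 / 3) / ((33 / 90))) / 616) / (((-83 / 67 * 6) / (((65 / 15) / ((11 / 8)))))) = -291785 / 6959799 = -0.04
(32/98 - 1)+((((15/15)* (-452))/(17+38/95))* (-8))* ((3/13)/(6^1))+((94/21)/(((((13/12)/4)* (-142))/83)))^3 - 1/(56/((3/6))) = -335730689075893957/375438199451952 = -894.24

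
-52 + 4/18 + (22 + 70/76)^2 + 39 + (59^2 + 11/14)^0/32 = 512.63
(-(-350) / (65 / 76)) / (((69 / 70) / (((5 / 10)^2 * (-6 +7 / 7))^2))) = 648.69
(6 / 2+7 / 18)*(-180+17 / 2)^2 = 7176589 / 72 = 99674.85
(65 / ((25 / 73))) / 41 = 949 / 205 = 4.63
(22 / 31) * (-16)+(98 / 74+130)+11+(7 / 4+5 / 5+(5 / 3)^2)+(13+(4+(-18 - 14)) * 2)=3860689 / 41292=93.50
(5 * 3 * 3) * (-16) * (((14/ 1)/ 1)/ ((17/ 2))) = -20160/ 17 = -1185.88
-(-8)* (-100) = -800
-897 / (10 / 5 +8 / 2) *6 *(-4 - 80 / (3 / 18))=434148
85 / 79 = 1.08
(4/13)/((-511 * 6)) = -2/19929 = -0.00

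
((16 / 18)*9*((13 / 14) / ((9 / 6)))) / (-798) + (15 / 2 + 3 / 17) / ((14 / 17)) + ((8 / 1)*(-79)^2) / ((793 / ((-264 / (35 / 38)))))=-2396964499763 / 132890940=-18037.08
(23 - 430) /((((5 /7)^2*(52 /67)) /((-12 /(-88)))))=-364413 /2600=-140.16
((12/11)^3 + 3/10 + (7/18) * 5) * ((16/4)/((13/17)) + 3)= 22704437/778635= 29.16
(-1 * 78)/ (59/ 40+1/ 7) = -7280/ 151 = -48.21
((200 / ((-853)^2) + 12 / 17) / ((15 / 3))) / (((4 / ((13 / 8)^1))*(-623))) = -0.00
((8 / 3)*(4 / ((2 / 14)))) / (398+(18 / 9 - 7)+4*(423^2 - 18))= 32 / 306873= 0.00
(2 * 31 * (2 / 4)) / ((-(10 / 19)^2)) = -11191 / 100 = -111.91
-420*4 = -1680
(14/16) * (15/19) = 105/152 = 0.69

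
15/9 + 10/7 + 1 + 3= 7.10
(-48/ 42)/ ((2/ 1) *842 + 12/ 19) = -19/ 28007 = -0.00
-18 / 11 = -1.64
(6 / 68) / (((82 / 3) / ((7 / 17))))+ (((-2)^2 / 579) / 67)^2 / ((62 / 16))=2939069612785 / 2211108822711324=0.00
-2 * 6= -12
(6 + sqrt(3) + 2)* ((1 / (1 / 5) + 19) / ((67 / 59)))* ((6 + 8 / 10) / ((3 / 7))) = 112336* sqrt(3) / 335 + 898688 / 335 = 3263.46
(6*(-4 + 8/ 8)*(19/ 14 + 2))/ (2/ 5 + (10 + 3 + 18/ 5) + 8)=-423/ 175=-2.42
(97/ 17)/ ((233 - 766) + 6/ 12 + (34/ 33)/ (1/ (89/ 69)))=-441738/ 41122201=-0.01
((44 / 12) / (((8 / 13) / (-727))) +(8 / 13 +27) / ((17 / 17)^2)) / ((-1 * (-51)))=-1342877 / 15912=-84.39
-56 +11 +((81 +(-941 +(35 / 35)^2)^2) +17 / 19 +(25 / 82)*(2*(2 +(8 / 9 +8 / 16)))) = 12390385513 / 14022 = 883638.96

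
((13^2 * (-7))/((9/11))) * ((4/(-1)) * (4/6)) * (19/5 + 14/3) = 13221208/405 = 32644.96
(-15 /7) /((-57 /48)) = 240 /133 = 1.80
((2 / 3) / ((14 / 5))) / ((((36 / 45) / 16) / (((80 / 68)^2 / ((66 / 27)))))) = 60000 / 22253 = 2.70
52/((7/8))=416/7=59.43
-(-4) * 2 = 8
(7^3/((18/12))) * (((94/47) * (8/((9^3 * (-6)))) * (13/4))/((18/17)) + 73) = 985533668/59049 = 16690.10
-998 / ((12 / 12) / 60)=-59880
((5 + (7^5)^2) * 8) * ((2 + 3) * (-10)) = -112990101600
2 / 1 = 2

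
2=2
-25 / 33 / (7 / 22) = -2.38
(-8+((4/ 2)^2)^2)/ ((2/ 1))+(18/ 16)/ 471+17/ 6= 25757/ 3768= 6.84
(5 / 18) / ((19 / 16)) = 40 / 171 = 0.23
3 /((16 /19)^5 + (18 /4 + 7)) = 14856594 /59047429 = 0.25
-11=-11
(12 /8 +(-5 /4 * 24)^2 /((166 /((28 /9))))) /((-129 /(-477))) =484791 /7138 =67.92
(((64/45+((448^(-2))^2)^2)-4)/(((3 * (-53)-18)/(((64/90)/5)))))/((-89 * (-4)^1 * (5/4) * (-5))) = -3190289463680028892489/3427049959278582222028800000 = -0.00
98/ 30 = 49/ 15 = 3.27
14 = 14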